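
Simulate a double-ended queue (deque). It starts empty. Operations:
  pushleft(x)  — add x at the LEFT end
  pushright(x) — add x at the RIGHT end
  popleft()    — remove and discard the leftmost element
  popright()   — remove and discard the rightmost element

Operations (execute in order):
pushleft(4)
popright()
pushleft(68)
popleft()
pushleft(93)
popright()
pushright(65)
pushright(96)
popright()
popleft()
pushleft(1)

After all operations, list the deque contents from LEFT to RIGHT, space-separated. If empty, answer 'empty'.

Answer: 1

Derivation:
pushleft(4): [4]
popright(): []
pushleft(68): [68]
popleft(): []
pushleft(93): [93]
popright(): []
pushright(65): [65]
pushright(96): [65, 96]
popright(): [65]
popleft(): []
pushleft(1): [1]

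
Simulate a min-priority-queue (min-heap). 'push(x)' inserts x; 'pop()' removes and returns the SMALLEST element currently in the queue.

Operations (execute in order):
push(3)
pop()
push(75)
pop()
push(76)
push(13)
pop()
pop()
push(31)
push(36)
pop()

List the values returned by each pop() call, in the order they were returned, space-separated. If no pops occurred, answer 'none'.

push(3): heap contents = [3]
pop() → 3: heap contents = []
push(75): heap contents = [75]
pop() → 75: heap contents = []
push(76): heap contents = [76]
push(13): heap contents = [13, 76]
pop() → 13: heap contents = [76]
pop() → 76: heap contents = []
push(31): heap contents = [31]
push(36): heap contents = [31, 36]
pop() → 31: heap contents = [36]

Answer: 3 75 13 76 31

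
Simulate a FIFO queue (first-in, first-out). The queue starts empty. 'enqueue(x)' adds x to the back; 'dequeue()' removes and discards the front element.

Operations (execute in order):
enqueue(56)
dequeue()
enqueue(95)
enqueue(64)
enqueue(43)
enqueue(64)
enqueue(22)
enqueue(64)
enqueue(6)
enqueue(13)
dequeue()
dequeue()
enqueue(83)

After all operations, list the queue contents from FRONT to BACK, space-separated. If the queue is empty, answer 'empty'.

enqueue(56): [56]
dequeue(): []
enqueue(95): [95]
enqueue(64): [95, 64]
enqueue(43): [95, 64, 43]
enqueue(64): [95, 64, 43, 64]
enqueue(22): [95, 64, 43, 64, 22]
enqueue(64): [95, 64, 43, 64, 22, 64]
enqueue(6): [95, 64, 43, 64, 22, 64, 6]
enqueue(13): [95, 64, 43, 64, 22, 64, 6, 13]
dequeue(): [64, 43, 64, 22, 64, 6, 13]
dequeue(): [43, 64, 22, 64, 6, 13]
enqueue(83): [43, 64, 22, 64, 6, 13, 83]

Answer: 43 64 22 64 6 13 83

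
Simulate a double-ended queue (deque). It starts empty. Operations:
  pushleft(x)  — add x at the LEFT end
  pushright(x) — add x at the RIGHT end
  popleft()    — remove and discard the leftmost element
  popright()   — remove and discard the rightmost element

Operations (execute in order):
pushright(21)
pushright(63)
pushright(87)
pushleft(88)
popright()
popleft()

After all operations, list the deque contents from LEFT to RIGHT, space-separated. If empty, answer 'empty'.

pushright(21): [21]
pushright(63): [21, 63]
pushright(87): [21, 63, 87]
pushleft(88): [88, 21, 63, 87]
popright(): [88, 21, 63]
popleft(): [21, 63]

Answer: 21 63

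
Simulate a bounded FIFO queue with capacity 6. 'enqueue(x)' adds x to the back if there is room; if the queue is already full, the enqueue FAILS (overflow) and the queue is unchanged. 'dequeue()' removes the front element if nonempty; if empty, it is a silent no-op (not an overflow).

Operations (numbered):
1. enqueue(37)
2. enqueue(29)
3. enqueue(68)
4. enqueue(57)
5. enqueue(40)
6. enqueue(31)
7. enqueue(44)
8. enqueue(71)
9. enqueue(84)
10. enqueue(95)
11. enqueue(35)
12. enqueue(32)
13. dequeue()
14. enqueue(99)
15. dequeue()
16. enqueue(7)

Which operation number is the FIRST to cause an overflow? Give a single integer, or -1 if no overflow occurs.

Answer: 7

Derivation:
1. enqueue(37): size=1
2. enqueue(29): size=2
3. enqueue(68): size=3
4. enqueue(57): size=4
5. enqueue(40): size=5
6. enqueue(31): size=6
7. enqueue(44): size=6=cap → OVERFLOW (fail)
8. enqueue(71): size=6=cap → OVERFLOW (fail)
9. enqueue(84): size=6=cap → OVERFLOW (fail)
10. enqueue(95): size=6=cap → OVERFLOW (fail)
11. enqueue(35): size=6=cap → OVERFLOW (fail)
12. enqueue(32): size=6=cap → OVERFLOW (fail)
13. dequeue(): size=5
14. enqueue(99): size=6
15. dequeue(): size=5
16. enqueue(7): size=6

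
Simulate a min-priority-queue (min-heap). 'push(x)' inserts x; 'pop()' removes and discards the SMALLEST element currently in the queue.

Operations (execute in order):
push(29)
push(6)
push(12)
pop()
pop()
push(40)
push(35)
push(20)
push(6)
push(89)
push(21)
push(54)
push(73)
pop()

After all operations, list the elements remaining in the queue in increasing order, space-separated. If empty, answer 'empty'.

push(29): heap contents = [29]
push(6): heap contents = [6, 29]
push(12): heap contents = [6, 12, 29]
pop() → 6: heap contents = [12, 29]
pop() → 12: heap contents = [29]
push(40): heap contents = [29, 40]
push(35): heap contents = [29, 35, 40]
push(20): heap contents = [20, 29, 35, 40]
push(6): heap contents = [6, 20, 29, 35, 40]
push(89): heap contents = [6, 20, 29, 35, 40, 89]
push(21): heap contents = [6, 20, 21, 29, 35, 40, 89]
push(54): heap contents = [6, 20, 21, 29, 35, 40, 54, 89]
push(73): heap contents = [6, 20, 21, 29, 35, 40, 54, 73, 89]
pop() → 6: heap contents = [20, 21, 29, 35, 40, 54, 73, 89]

Answer: 20 21 29 35 40 54 73 89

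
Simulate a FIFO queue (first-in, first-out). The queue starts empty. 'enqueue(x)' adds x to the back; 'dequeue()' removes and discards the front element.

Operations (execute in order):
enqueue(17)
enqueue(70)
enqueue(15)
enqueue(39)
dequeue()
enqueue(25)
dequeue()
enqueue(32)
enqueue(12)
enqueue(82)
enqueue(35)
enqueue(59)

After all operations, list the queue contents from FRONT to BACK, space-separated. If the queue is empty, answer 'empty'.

enqueue(17): [17]
enqueue(70): [17, 70]
enqueue(15): [17, 70, 15]
enqueue(39): [17, 70, 15, 39]
dequeue(): [70, 15, 39]
enqueue(25): [70, 15, 39, 25]
dequeue(): [15, 39, 25]
enqueue(32): [15, 39, 25, 32]
enqueue(12): [15, 39, 25, 32, 12]
enqueue(82): [15, 39, 25, 32, 12, 82]
enqueue(35): [15, 39, 25, 32, 12, 82, 35]
enqueue(59): [15, 39, 25, 32, 12, 82, 35, 59]

Answer: 15 39 25 32 12 82 35 59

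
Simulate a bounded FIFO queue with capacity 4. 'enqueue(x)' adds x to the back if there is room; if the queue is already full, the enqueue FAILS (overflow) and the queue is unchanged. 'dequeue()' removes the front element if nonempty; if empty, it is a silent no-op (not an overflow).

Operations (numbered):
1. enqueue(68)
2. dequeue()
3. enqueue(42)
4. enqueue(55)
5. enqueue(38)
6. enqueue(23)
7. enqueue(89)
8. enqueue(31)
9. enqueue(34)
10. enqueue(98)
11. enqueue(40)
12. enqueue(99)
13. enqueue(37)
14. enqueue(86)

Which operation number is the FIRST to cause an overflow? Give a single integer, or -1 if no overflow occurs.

Answer: 7

Derivation:
1. enqueue(68): size=1
2. dequeue(): size=0
3. enqueue(42): size=1
4. enqueue(55): size=2
5. enqueue(38): size=3
6. enqueue(23): size=4
7. enqueue(89): size=4=cap → OVERFLOW (fail)
8. enqueue(31): size=4=cap → OVERFLOW (fail)
9. enqueue(34): size=4=cap → OVERFLOW (fail)
10. enqueue(98): size=4=cap → OVERFLOW (fail)
11. enqueue(40): size=4=cap → OVERFLOW (fail)
12. enqueue(99): size=4=cap → OVERFLOW (fail)
13. enqueue(37): size=4=cap → OVERFLOW (fail)
14. enqueue(86): size=4=cap → OVERFLOW (fail)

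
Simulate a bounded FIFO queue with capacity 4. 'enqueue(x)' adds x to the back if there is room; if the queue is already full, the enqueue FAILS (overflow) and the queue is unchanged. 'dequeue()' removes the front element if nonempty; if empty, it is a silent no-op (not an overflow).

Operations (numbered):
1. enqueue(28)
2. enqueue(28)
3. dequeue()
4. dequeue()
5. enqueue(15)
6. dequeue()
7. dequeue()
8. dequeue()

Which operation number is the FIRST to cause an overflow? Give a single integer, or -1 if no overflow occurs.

Answer: -1

Derivation:
1. enqueue(28): size=1
2. enqueue(28): size=2
3. dequeue(): size=1
4. dequeue(): size=0
5. enqueue(15): size=1
6. dequeue(): size=0
7. dequeue(): empty, no-op, size=0
8. dequeue(): empty, no-op, size=0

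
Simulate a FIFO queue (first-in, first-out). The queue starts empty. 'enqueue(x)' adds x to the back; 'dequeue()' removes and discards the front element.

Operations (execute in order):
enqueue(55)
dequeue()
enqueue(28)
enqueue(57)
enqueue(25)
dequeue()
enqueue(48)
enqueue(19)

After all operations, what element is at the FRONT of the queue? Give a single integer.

enqueue(55): queue = [55]
dequeue(): queue = []
enqueue(28): queue = [28]
enqueue(57): queue = [28, 57]
enqueue(25): queue = [28, 57, 25]
dequeue(): queue = [57, 25]
enqueue(48): queue = [57, 25, 48]
enqueue(19): queue = [57, 25, 48, 19]

Answer: 57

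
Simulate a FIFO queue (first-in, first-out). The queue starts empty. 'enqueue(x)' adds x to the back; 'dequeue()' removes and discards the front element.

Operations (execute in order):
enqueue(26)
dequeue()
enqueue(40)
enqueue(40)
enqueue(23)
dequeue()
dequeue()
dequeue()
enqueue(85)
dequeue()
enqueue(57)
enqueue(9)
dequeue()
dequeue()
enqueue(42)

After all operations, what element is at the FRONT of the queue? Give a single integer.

enqueue(26): queue = [26]
dequeue(): queue = []
enqueue(40): queue = [40]
enqueue(40): queue = [40, 40]
enqueue(23): queue = [40, 40, 23]
dequeue(): queue = [40, 23]
dequeue(): queue = [23]
dequeue(): queue = []
enqueue(85): queue = [85]
dequeue(): queue = []
enqueue(57): queue = [57]
enqueue(9): queue = [57, 9]
dequeue(): queue = [9]
dequeue(): queue = []
enqueue(42): queue = [42]

Answer: 42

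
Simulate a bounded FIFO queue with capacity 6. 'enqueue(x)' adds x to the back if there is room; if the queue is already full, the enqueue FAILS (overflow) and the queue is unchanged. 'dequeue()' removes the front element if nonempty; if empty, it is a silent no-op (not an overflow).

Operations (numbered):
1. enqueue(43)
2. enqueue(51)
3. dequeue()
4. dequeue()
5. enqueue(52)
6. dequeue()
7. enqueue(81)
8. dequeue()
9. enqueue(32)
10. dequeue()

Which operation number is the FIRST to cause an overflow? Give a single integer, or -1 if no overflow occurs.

Answer: -1

Derivation:
1. enqueue(43): size=1
2. enqueue(51): size=2
3. dequeue(): size=1
4. dequeue(): size=0
5. enqueue(52): size=1
6. dequeue(): size=0
7. enqueue(81): size=1
8. dequeue(): size=0
9. enqueue(32): size=1
10. dequeue(): size=0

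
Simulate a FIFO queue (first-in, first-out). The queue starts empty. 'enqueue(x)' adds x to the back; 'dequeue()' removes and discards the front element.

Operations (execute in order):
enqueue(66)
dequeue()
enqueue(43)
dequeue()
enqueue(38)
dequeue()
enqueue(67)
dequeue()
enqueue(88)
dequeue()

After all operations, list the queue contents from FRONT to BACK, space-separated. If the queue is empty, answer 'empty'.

Answer: empty

Derivation:
enqueue(66): [66]
dequeue(): []
enqueue(43): [43]
dequeue(): []
enqueue(38): [38]
dequeue(): []
enqueue(67): [67]
dequeue(): []
enqueue(88): [88]
dequeue(): []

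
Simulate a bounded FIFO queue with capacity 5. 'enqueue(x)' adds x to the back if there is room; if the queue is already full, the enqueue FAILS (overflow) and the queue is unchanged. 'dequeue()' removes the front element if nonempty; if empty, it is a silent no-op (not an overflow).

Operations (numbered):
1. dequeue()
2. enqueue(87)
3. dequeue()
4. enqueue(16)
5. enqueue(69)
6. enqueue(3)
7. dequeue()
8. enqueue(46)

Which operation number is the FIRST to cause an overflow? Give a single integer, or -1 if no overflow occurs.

1. dequeue(): empty, no-op, size=0
2. enqueue(87): size=1
3. dequeue(): size=0
4. enqueue(16): size=1
5. enqueue(69): size=2
6. enqueue(3): size=3
7. dequeue(): size=2
8. enqueue(46): size=3

Answer: -1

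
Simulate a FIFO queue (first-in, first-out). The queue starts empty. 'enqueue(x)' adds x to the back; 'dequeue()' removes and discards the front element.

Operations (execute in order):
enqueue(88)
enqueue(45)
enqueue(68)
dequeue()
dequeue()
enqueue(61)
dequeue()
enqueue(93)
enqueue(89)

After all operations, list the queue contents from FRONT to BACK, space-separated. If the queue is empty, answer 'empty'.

enqueue(88): [88]
enqueue(45): [88, 45]
enqueue(68): [88, 45, 68]
dequeue(): [45, 68]
dequeue(): [68]
enqueue(61): [68, 61]
dequeue(): [61]
enqueue(93): [61, 93]
enqueue(89): [61, 93, 89]

Answer: 61 93 89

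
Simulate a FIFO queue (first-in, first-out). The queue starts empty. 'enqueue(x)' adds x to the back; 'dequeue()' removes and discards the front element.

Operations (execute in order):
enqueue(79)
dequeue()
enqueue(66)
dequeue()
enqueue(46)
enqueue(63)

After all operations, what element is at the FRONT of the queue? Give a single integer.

Answer: 46

Derivation:
enqueue(79): queue = [79]
dequeue(): queue = []
enqueue(66): queue = [66]
dequeue(): queue = []
enqueue(46): queue = [46]
enqueue(63): queue = [46, 63]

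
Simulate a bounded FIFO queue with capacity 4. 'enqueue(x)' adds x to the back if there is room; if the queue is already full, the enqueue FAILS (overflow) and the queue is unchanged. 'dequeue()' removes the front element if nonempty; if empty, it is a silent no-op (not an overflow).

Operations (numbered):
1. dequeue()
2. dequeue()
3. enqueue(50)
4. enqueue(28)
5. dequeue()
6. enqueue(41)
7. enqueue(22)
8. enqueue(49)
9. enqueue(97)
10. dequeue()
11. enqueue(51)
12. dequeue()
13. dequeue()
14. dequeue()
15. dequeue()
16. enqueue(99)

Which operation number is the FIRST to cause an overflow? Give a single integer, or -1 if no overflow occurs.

1. dequeue(): empty, no-op, size=0
2. dequeue(): empty, no-op, size=0
3. enqueue(50): size=1
4. enqueue(28): size=2
5. dequeue(): size=1
6. enqueue(41): size=2
7. enqueue(22): size=3
8. enqueue(49): size=4
9. enqueue(97): size=4=cap → OVERFLOW (fail)
10. dequeue(): size=3
11. enqueue(51): size=4
12. dequeue(): size=3
13. dequeue(): size=2
14. dequeue(): size=1
15. dequeue(): size=0
16. enqueue(99): size=1

Answer: 9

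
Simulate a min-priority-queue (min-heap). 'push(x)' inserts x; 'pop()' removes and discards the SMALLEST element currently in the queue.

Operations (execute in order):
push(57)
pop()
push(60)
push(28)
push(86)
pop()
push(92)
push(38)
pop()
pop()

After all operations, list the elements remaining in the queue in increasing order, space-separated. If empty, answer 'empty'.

push(57): heap contents = [57]
pop() → 57: heap contents = []
push(60): heap contents = [60]
push(28): heap contents = [28, 60]
push(86): heap contents = [28, 60, 86]
pop() → 28: heap contents = [60, 86]
push(92): heap contents = [60, 86, 92]
push(38): heap contents = [38, 60, 86, 92]
pop() → 38: heap contents = [60, 86, 92]
pop() → 60: heap contents = [86, 92]

Answer: 86 92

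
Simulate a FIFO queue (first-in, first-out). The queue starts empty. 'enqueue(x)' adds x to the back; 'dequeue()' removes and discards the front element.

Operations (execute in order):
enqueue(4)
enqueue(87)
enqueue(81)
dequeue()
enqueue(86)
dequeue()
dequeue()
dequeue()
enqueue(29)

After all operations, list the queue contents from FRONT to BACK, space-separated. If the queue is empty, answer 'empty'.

enqueue(4): [4]
enqueue(87): [4, 87]
enqueue(81): [4, 87, 81]
dequeue(): [87, 81]
enqueue(86): [87, 81, 86]
dequeue(): [81, 86]
dequeue(): [86]
dequeue(): []
enqueue(29): [29]

Answer: 29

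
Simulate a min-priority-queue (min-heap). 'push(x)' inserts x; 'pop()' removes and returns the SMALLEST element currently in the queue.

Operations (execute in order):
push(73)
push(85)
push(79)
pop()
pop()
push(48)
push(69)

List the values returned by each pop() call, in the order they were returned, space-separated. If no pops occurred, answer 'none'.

Answer: 73 79

Derivation:
push(73): heap contents = [73]
push(85): heap contents = [73, 85]
push(79): heap contents = [73, 79, 85]
pop() → 73: heap contents = [79, 85]
pop() → 79: heap contents = [85]
push(48): heap contents = [48, 85]
push(69): heap contents = [48, 69, 85]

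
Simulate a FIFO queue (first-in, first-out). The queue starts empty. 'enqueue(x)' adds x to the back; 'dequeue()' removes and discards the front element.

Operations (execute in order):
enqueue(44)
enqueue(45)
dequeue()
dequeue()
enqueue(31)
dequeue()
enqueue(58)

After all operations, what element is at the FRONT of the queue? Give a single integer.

enqueue(44): queue = [44]
enqueue(45): queue = [44, 45]
dequeue(): queue = [45]
dequeue(): queue = []
enqueue(31): queue = [31]
dequeue(): queue = []
enqueue(58): queue = [58]

Answer: 58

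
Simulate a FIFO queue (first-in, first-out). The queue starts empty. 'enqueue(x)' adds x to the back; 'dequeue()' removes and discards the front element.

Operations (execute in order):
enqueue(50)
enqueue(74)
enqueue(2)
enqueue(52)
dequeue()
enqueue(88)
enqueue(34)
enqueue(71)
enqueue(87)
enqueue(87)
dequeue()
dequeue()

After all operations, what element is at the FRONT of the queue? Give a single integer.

enqueue(50): queue = [50]
enqueue(74): queue = [50, 74]
enqueue(2): queue = [50, 74, 2]
enqueue(52): queue = [50, 74, 2, 52]
dequeue(): queue = [74, 2, 52]
enqueue(88): queue = [74, 2, 52, 88]
enqueue(34): queue = [74, 2, 52, 88, 34]
enqueue(71): queue = [74, 2, 52, 88, 34, 71]
enqueue(87): queue = [74, 2, 52, 88, 34, 71, 87]
enqueue(87): queue = [74, 2, 52, 88, 34, 71, 87, 87]
dequeue(): queue = [2, 52, 88, 34, 71, 87, 87]
dequeue(): queue = [52, 88, 34, 71, 87, 87]

Answer: 52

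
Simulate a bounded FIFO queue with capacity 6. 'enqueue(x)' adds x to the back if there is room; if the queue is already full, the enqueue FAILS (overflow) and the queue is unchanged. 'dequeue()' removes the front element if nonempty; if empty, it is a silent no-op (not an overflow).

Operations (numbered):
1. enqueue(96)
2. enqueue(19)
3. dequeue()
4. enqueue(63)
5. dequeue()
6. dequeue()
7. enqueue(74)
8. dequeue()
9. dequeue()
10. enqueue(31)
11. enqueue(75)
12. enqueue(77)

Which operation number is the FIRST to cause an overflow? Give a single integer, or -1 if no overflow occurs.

Answer: -1

Derivation:
1. enqueue(96): size=1
2. enqueue(19): size=2
3. dequeue(): size=1
4. enqueue(63): size=2
5. dequeue(): size=1
6. dequeue(): size=0
7. enqueue(74): size=1
8. dequeue(): size=0
9. dequeue(): empty, no-op, size=0
10. enqueue(31): size=1
11. enqueue(75): size=2
12. enqueue(77): size=3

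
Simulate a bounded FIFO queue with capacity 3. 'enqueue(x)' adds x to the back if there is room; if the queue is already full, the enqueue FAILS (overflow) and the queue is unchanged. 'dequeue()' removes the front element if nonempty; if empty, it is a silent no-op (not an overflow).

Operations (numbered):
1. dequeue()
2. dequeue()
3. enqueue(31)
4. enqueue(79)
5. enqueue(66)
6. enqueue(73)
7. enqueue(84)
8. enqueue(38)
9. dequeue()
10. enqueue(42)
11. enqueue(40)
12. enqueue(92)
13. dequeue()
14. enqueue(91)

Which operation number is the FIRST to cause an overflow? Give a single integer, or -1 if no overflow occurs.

Answer: 6

Derivation:
1. dequeue(): empty, no-op, size=0
2. dequeue(): empty, no-op, size=0
3. enqueue(31): size=1
4. enqueue(79): size=2
5. enqueue(66): size=3
6. enqueue(73): size=3=cap → OVERFLOW (fail)
7. enqueue(84): size=3=cap → OVERFLOW (fail)
8. enqueue(38): size=3=cap → OVERFLOW (fail)
9. dequeue(): size=2
10. enqueue(42): size=3
11. enqueue(40): size=3=cap → OVERFLOW (fail)
12. enqueue(92): size=3=cap → OVERFLOW (fail)
13. dequeue(): size=2
14. enqueue(91): size=3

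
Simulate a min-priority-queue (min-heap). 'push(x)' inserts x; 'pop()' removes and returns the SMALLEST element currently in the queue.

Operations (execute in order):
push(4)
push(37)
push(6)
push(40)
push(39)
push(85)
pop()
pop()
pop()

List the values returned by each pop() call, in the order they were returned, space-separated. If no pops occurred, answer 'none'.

Answer: 4 6 37

Derivation:
push(4): heap contents = [4]
push(37): heap contents = [4, 37]
push(6): heap contents = [4, 6, 37]
push(40): heap contents = [4, 6, 37, 40]
push(39): heap contents = [4, 6, 37, 39, 40]
push(85): heap contents = [4, 6, 37, 39, 40, 85]
pop() → 4: heap contents = [6, 37, 39, 40, 85]
pop() → 6: heap contents = [37, 39, 40, 85]
pop() → 37: heap contents = [39, 40, 85]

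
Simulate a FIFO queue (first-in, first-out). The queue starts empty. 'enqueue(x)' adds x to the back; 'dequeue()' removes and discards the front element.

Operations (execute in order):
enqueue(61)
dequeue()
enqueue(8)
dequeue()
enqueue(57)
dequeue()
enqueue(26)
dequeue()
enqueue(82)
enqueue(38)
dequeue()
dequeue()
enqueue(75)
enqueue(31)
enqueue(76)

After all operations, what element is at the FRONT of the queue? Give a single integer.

Answer: 75

Derivation:
enqueue(61): queue = [61]
dequeue(): queue = []
enqueue(8): queue = [8]
dequeue(): queue = []
enqueue(57): queue = [57]
dequeue(): queue = []
enqueue(26): queue = [26]
dequeue(): queue = []
enqueue(82): queue = [82]
enqueue(38): queue = [82, 38]
dequeue(): queue = [38]
dequeue(): queue = []
enqueue(75): queue = [75]
enqueue(31): queue = [75, 31]
enqueue(76): queue = [75, 31, 76]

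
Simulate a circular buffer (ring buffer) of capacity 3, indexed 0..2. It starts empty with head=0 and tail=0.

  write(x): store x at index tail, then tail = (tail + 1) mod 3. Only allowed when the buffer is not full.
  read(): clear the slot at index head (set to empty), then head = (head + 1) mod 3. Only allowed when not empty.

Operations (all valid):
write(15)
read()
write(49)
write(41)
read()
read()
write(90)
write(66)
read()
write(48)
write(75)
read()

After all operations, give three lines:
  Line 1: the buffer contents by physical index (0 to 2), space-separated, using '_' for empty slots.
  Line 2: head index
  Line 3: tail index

Answer: 75 _ 48
2
1

Derivation:
write(15): buf=[15 _ _], head=0, tail=1, size=1
read(): buf=[_ _ _], head=1, tail=1, size=0
write(49): buf=[_ 49 _], head=1, tail=2, size=1
write(41): buf=[_ 49 41], head=1, tail=0, size=2
read(): buf=[_ _ 41], head=2, tail=0, size=1
read(): buf=[_ _ _], head=0, tail=0, size=0
write(90): buf=[90 _ _], head=0, tail=1, size=1
write(66): buf=[90 66 _], head=0, tail=2, size=2
read(): buf=[_ 66 _], head=1, tail=2, size=1
write(48): buf=[_ 66 48], head=1, tail=0, size=2
write(75): buf=[75 66 48], head=1, tail=1, size=3
read(): buf=[75 _ 48], head=2, tail=1, size=2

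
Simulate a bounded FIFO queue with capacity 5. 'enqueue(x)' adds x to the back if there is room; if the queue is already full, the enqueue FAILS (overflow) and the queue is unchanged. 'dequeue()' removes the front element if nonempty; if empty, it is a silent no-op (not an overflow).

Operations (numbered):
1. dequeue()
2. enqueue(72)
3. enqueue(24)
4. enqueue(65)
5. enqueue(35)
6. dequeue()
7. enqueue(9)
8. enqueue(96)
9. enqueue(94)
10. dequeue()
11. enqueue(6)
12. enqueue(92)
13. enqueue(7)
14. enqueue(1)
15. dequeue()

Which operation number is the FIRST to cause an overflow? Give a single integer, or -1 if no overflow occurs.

Answer: 9

Derivation:
1. dequeue(): empty, no-op, size=0
2. enqueue(72): size=1
3. enqueue(24): size=2
4. enqueue(65): size=3
5. enqueue(35): size=4
6. dequeue(): size=3
7. enqueue(9): size=4
8. enqueue(96): size=5
9. enqueue(94): size=5=cap → OVERFLOW (fail)
10. dequeue(): size=4
11. enqueue(6): size=5
12. enqueue(92): size=5=cap → OVERFLOW (fail)
13. enqueue(7): size=5=cap → OVERFLOW (fail)
14. enqueue(1): size=5=cap → OVERFLOW (fail)
15. dequeue(): size=4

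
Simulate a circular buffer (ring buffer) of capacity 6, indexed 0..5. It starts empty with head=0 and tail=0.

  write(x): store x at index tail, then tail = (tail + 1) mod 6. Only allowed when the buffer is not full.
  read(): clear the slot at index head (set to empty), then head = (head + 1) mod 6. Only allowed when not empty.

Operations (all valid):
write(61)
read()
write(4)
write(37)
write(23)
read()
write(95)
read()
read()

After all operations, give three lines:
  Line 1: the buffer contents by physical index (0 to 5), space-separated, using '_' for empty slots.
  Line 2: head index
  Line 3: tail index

write(61): buf=[61 _ _ _ _ _], head=0, tail=1, size=1
read(): buf=[_ _ _ _ _ _], head=1, tail=1, size=0
write(4): buf=[_ 4 _ _ _ _], head=1, tail=2, size=1
write(37): buf=[_ 4 37 _ _ _], head=1, tail=3, size=2
write(23): buf=[_ 4 37 23 _ _], head=1, tail=4, size=3
read(): buf=[_ _ 37 23 _ _], head=2, tail=4, size=2
write(95): buf=[_ _ 37 23 95 _], head=2, tail=5, size=3
read(): buf=[_ _ _ 23 95 _], head=3, tail=5, size=2
read(): buf=[_ _ _ _ 95 _], head=4, tail=5, size=1

Answer: _ _ _ _ 95 _
4
5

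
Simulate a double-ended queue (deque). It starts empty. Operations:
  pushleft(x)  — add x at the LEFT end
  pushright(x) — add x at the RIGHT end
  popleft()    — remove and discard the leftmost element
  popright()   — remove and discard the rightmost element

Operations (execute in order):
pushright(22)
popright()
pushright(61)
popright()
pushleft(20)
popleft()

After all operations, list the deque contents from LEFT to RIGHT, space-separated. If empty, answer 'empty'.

Answer: empty

Derivation:
pushright(22): [22]
popright(): []
pushright(61): [61]
popright(): []
pushleft(20): [20]
popleft(): []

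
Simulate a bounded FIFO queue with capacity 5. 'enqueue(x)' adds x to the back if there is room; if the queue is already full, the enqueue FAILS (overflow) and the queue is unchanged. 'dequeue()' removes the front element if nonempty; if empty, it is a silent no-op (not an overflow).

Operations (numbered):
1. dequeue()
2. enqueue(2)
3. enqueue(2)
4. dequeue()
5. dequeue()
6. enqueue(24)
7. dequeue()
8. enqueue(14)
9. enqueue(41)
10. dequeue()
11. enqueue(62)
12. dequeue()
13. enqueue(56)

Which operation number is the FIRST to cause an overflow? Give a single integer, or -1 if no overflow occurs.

Answer: -1

Derivation:
1. dequeue(): empty, no-op, size=0
2. enqueue(2): size=1
3. enqueue(2): size=2
4. dequeue(): size=1
5. dequeue(): size=0
6. enqueue(24): size=1
7. dequeue(): size=0
8. enqueue(14): size=1
9. enqueue(41): size=2
10. dequeue(): size=1
11. enqueue(62): size=2
12. dequeue(): size=1
13. enqueue(56): size=2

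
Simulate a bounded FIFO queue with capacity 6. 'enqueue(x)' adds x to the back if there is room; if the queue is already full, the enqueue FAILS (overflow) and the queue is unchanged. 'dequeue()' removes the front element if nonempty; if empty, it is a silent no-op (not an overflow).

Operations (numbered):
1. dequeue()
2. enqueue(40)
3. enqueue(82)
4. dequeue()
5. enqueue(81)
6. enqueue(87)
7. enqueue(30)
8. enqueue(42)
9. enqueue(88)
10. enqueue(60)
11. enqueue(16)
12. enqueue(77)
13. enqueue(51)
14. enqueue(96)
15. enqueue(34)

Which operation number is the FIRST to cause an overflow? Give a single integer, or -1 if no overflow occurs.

1. dequeue(): empty, no-op, size=0
2. enqueue(40): size=1
3. enqueue(82): size=2
4. dequeue(): size=1
5. enqueue(81): size=2
6. enqueue(87): size=3
7. enqueue(30): size=4
8. enqueue(42): size=5
9. enqueue(88): size=6
10. enqueue(60): size=6=cap → OVERFLOW (fail)
11. enqueue(16): size=6=cap → OVERFLOW (fail)
12. enqueue(77): size=6=cap → OVERFLOW (fail)
13. enqueue(51): size=6=cap → OVERFLOW (fail)
14. enqueue(96): size=6=cap → OVERFLOW (fail)
15. enqueue(34): size=6=cap → OVERFLOW (fail)

Answer: 10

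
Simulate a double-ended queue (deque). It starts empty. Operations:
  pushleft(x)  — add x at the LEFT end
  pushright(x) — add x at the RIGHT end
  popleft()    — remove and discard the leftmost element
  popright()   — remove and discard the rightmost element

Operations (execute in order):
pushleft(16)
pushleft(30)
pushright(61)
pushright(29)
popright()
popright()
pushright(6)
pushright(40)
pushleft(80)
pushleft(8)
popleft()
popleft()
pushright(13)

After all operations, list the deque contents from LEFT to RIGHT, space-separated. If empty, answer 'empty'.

pushleft(16): [16]
pushleft(30): [30, 16]
pushright(61): [30, 16, 61]
pushright(29): [30, 16, 61, 29]
popright(): [30, 16, 61]
popright(): [30, 16]
pushright(6): [30, 16, 6]
pushright(40): [30, 16, 6, 40]
pushleft(80): [80, 30, 16, 6, 40]
pushleft(8): [8, 80, 30, 16, 6, 40]
popleft(): [80, 30, 16, 6, 40]
popleft(): [30, 16, 6, 40]
pushright(13): [30, 16, 6, 40, 13]

Answer: 30 16 6 40 13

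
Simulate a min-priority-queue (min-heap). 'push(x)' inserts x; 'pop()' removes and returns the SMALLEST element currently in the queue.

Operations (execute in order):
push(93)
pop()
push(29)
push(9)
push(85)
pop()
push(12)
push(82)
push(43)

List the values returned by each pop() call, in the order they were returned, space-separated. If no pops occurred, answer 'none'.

push(93): heap contents = [93]
pop() → 93: heap contents = []
push(29): heap contents = [29]
push(9): heap contents = [9, 29]
push(85): heap contents = [9, 29, 85]
pop() → 9: heap contents = [29, 85]
push(12): heap contents = [12, 29, 85]
push(82): heap contents = [12, 29, 82, 85]
push(43): heap contents = [12, 29, 43, 82, 85]

Answer: 93 9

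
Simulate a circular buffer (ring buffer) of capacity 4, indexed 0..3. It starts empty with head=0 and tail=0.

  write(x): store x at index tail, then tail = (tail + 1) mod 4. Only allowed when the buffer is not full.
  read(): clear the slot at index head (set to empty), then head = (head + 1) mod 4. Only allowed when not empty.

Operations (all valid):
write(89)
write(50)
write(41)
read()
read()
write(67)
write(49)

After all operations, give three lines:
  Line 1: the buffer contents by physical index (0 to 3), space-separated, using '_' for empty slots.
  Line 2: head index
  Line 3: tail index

Answer: 49 _ 41 67
2
1

Derivation:
write(89): buf=[89 _ _ _], head=0, tail=1, size=1
write(50): buf=[89 50 _ _], head=0, tail=2, size=2
write(41): buf=[89 50 41 _], head=0, tail=3, size=3
read(): buf=[_ 50 41 _], head=1, tail=3, size=2
read(): buf=[_ _ 41 _], head=2, tail=3, size=1
write(67): buf=[_ _ 41 67], head=2, tail=0, size=2
write(49): buf=[49 _ 41 67], head=2, tail=1, size=3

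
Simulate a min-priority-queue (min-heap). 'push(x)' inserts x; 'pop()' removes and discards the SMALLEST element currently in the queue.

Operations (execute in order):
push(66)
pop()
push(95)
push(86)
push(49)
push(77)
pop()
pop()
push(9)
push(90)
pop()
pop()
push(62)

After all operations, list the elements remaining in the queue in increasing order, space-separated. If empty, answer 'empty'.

push(66): heap contents = [66]
pop() → 66: heap contents = []
push(95): heap contents = [95]
push(86): heap contents = [86, 95]
push(49): heap contents = [49, 86, 95]
push(77): heap contents = [49, 77, 86, 95]
pop() → 49: heap contents = [77, 86, 95]
pop() → 77: heap contents = [86, 95]
push(9): heap contents = [9, 86, 95]
push(90): heap contents = [9, 86, 90, 95]
pop() → 9: heap contents = [86, 90, 95]
pop() → 86: heap contents = [90, 95]
push(62): heap contents = [62, 90, 95]

Answer: 62 90 95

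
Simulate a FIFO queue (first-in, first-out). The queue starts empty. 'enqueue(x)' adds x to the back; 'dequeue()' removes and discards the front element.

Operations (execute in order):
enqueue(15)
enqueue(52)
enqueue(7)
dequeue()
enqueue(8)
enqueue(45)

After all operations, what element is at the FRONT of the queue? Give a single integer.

enqueue(15): queue = [15]
enqueue(52): queue = [15, 52]
enqueue(7): queue = [15, 52, 7]
dequeue(): queue = [52, 7]
enqueue(8): queue = [52, 7, 8]
enqueue(45): queue = [52, 7, 8, 45]

Answer: 52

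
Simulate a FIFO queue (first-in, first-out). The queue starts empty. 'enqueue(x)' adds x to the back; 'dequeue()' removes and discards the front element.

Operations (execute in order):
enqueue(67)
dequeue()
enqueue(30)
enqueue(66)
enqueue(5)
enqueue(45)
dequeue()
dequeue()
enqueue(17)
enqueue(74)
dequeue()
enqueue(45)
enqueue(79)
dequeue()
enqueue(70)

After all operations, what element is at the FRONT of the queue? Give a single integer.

enqueue(67): queue = [67]
dequeue(): queue = []
enqueue(30): queue = [30]
enqueue(66): queue = [30, 66]
enqueue(5): queue = [30, 66, 5]
enqueue(45): queue = [30, 66, 5, 45]
dequeue(): queue = [66, 5, 45]
dequeue(): queue = [5, 45]
enqueue(17): queue = [5, 45, 17]
enqueue(74): queue = [5, 45, 17, 74]
dequeue(): queue = [45, 17, 74]
enqueue(45): queue = [45, 17, 74, 45]
enqueue(79): queue = [45, 17, 74, 45, 79]
dequeue(): queue = [17, 74, 45, 79]
enqueue(70): queue = [17, 74, 45, 79, 70]

Answer: 17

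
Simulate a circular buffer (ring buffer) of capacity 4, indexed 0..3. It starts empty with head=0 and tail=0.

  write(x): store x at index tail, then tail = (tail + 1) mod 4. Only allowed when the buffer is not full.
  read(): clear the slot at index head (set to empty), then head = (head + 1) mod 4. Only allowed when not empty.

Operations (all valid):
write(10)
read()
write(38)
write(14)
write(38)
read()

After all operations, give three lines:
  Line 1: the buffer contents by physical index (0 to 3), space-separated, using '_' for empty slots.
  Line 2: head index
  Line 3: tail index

Answer: _ _ 14 38
2
0

Derivation:
write(10): buf=[10 _ _ _], head=0, tail=1, size=1
read(): buf=[_ _ _ _], head=1, tail=1, size=0
write(38): buf=[_ 38 _ _], head=1, tail=2, size=1
write(14): buf=[_ 38 14 _], head=1, tail=3, size=2
write(38): buf=[_ 38 14 38], head=1, tail=0, size=3
read(): buf=[_ _ 14 38], head=2, tail=0, size=2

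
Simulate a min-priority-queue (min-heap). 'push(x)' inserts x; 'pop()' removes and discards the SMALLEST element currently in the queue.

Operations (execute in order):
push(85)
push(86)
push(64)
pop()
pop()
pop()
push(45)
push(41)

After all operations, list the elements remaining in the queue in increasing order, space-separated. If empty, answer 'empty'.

Answer: 41 45

Derivation:
push(85): heap contents = [85]
push(86): heap contents = [85, 86]
push(64): heap contents = [64, 85, 86]
pop() → 64: heap contents = [85, 86]
pop() → 85: heap contents = [86]
pop() → 86: heap contents = []
push(45): heap contents = [45]
push(41): heap contents = [41, 45]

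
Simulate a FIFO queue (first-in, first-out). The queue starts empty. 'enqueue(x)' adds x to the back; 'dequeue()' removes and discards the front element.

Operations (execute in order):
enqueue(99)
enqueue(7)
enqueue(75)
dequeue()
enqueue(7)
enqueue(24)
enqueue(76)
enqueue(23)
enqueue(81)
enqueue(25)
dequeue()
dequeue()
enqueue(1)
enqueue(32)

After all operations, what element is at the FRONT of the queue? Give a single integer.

Answer: 7

Derivation:
enqueue(99): queue = [99]
enqueue(7): queue = [99, 7]
enqueue(75): queue = [99, 7, 75]
dequeue(): queue = [7, 75]
enqueue(7): queue = [7, 75, 7]
enqueue(24): queue = [7, 75, 7, 24]
enqueue(76): queue = [7, 75, 7, 24, 76]
enqueue(23): queue = [7, 75, 7, 24, 76, 23]
enqueue(81): queue = [7, 75, 7, 24, 76, 23, 81]
enqueue(25): queue = [7, 75, 7, 24, 76, 23, 81, 25]
dequeue(): queue = [75, 7, 24, 76, 23, 81, 25]
dequeue(): queue = [7, 24, 76, 23, 81, 25]
enqueue(1): queue = [7, 24, 76, 23, 81, 25, 1]
enqueue(32): queue = [7, 24, 76, 23, 81, 25, 1, 32]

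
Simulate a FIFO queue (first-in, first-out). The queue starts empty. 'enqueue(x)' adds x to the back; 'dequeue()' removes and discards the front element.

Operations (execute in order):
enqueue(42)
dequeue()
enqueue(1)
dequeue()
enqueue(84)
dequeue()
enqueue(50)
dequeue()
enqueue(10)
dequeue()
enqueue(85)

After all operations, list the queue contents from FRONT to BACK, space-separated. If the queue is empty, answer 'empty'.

enqueue(42): [42]
dequeue(): []
enqueue(1): [1]
dequeue(): []
enqueue(84): [84]
dequeue(): []
enqueue(50): [50]
dequeue(): []
enqueue(10): [10]
dequeue(): []
enqueue(85): [85]

Answer: 85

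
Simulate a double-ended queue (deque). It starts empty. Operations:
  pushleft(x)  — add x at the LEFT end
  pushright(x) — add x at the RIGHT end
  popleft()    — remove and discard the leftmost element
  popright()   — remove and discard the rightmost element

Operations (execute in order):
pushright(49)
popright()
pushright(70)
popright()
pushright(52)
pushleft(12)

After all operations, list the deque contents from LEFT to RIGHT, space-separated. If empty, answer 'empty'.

pushright(49): [49]
popright(): []
pushright(70): [70]
popright(): []
pushright(52): [52]
pushleft(12): [12, 52]

Answer: 12 52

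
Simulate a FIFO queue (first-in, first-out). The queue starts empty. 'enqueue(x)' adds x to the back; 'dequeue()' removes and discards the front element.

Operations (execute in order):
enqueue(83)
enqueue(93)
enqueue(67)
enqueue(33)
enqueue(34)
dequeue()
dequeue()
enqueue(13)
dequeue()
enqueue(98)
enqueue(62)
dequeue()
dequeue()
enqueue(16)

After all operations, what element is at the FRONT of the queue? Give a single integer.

Answer: 13

Derivation:
enqueue(83): queue = [83]
enqueue(93): queue = [83, 93]
enqueue(67): queue = [83, 93, 67]
enqueue(33): queue = [83, 93, 67, 33]
enqueue(34): queue = [83, 93, 67, 33, 34]
dequeue(): queue = [93, 67, 33, 34]
dequeue(): queue = [67, 33, 34]
enqueue(13): queue = [67, 33, 34, 13]
dequeue(): queue = [33, 34, 13]
enqueue(98): queue = [33, 34, 13, 98]
enqueue(62): queue = [33, 34, 13, 98, 62]
dequeue(): queue = [34, 13, 98, 62]
dequeue(): queue = [13, 98, 62]
enqueue(16): queue = [13, 98, 62, 16]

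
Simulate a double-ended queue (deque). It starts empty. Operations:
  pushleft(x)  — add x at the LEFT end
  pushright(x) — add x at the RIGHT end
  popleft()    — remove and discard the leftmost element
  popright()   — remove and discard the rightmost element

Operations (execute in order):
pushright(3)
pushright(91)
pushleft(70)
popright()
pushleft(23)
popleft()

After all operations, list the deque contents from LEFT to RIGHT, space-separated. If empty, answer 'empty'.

pushright(3): [3]
pushright(91): [3, 91]
pushleft(70): [70, 3, 91]
popright(): [70, 3]
pushleft(23): [23, 70, 3]
popleft(): [70, 3]

Answer: 70 3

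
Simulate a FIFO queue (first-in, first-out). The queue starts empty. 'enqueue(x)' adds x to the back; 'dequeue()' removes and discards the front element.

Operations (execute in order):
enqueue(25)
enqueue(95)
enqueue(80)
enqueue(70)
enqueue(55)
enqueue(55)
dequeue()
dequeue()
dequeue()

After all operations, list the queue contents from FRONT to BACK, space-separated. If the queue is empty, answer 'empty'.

enqueue(25): [25]
enqueue(95): [25, 95]
enqueue(80): [25, 95, 80]
enqueue(70): [25, 95, 80, 70]
enqueue(55): [25, 95, 80, 70, 55]
enqueue(55): [25, 95, 80, 70, 55, 55]
dequeue(): [95, 80, 70, 55, 55]
dequeue(): [80, 70, 55, 55]
dequeue(): [70, 55, 55]

Answer: 70 55 55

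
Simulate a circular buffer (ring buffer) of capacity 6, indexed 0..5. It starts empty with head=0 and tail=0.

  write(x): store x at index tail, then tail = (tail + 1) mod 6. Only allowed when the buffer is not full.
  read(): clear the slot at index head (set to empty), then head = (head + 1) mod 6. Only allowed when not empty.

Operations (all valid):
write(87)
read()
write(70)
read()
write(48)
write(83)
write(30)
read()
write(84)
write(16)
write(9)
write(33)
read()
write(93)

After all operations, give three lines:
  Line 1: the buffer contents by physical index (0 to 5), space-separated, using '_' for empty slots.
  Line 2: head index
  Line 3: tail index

write(87): buf=[87 _ _ _ _ _], head=0, tail=1, size=1
read(): buf=[_ _ _ _ _ _], head=1, tail=1, size=0
write(70): buf=[_ 70 _ _ _ _], head=1, tail=2, size=1
read(): buf=[_ _ _ _ _ _], head=2, tail=2, size=0
write(48): buf=[_ _ 48 _ _ _], head=2, tail=3, size=1
write(83): buf=[_ _ 48 83 _ _], head=2, tail=4, size=2
write(30): buf=[_ _ 48 83 30 _], head=2, tail=5, size=3
read(): buf=[_ _ _ 83 30 _], head=3, tail=5, size=2
write(84): buf=[_ _ _ 83 30 84], head=3, tail=0, size=3
write(16): buf=[16 _ _ 83 30 84], head=3, tail=1, size=4
write(9): buf=[16 9 _ 83 30 84], head=3, tail=2, size=5
write(33): buf=[16 9 33 83 30 84], head=3, tail=3, size=6
read(): buf=[16 9 33 _ 30 84], head=4, tail=3, size=5
write(93): buf=[16 9 33 93 30 84], head=4, tail=4, size=6

Answer: 16 9 33 93 30 84
4
4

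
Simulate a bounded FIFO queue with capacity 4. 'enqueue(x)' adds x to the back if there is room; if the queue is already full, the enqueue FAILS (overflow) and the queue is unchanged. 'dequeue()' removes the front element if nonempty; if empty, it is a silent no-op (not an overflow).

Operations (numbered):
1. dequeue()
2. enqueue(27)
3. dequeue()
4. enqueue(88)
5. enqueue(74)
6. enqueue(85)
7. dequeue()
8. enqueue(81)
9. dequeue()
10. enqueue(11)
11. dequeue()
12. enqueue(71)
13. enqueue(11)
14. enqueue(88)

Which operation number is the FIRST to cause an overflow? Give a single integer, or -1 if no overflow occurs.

Answer: 14

Derivation:
1. dequeue(): empty, no-op, size=0
2. enqueue(27): size=1
3. dequeue(): size=0
4. enqueue(88): size=1
5. enqueue(74): size=2
6. enqueue(85): size=3
7. dequeue(): size=2
8. enqueue(81): size=3
9. dequeue(): size=2
10. enqueue(11): size=3
11. dequeue(): size=2
12. enqueue(71): size=3
13. enqueue(11): size=4
14. enqueue(88): size=4=cap → OVERFLOW (fail)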